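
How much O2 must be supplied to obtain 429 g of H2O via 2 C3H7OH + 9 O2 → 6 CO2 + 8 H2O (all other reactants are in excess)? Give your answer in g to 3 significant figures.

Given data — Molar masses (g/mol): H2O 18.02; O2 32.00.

857 g

n(H2O) = 429 / 18.02 = 23.81 mol
n(O2) = (9/8) × 23.81 = 26.79 mol
mass = 26.79 × 32.00 = 857.3 g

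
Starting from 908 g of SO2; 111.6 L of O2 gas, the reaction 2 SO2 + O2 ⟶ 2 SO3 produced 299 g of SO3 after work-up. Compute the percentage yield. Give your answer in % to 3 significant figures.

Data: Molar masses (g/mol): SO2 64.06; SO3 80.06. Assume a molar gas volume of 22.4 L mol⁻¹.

n(SO2) = 908.0 / 64.06 = 14.17 mol
n(O2) = 111.6 / 22.4 = 4.982 mol
n/ν → SO2: 7.085, O2: 4.982; O2 is limiting.
theoretical n(SO3) = (2/1) × 4.982 = 9.964 mol → 797.7 g
% yield = 299 / 797.7 × 100 = 37.48 %

37.5 %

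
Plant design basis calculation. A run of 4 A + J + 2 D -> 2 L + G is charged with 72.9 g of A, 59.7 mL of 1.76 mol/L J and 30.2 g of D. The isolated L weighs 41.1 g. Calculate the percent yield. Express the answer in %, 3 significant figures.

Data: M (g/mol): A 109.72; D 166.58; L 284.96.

79.6 %

n(A) = 72.90 / 109.72 = 0.6644 mol
n(J) = 1.76 × 59.70/1000 = 0.1051 mol
n(D) = 30.20 / 166.58 = 0.1813 mol
n/ν for A = 0.6644/4 = 0.1661
n/ν for J = 0.1051/1 = 0.1051
n/ν for D = 0.1813/2 = 0.09065
Smallest n/ν is D → limiting reagent.
theoretical n(L) = (2/2) × 0.1813 = 0.1813 mol → 51.66 g
% yield = 41.1 / 51.66 × 100 = 79.56 %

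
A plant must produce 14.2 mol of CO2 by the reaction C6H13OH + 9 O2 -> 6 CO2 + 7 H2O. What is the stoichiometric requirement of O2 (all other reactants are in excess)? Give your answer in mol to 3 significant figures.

21.3 mol

n(CO2) = 14.20 mol
n(O2) = (9/6) × 14.20 = 21.30 mol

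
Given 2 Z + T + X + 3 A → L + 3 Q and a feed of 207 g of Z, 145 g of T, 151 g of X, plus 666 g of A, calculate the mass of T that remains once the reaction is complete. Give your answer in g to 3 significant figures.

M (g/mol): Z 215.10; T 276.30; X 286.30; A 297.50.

n(Z) = 207.0 / 215.10 = 0.9623 mol
n(T) = 145.0 / 276.30 = 0.5248 mol
n(X) = 151.0 / 286.30 = 0.5274 mol
n(A) = 666.0 / 297.50 = 2.239 mol
n/ν for Z = 0.9623/2 = 0.4812
n/ν for T = 0.5248/1 = 0.5248
n/ν for X = 0.5274/1 = 0.5274
n/ν for A = 2.239/3 = 0.7463
Smallest n/ν is Z → limiting reagent.
T consumed = (1/2) × 0.9623 = 0.4812 mol
T remaining = 0.5248 − 0.4812 = 0.04360 mol
mass = 0.04360 × 276.30 = 12.05 g

12.1 g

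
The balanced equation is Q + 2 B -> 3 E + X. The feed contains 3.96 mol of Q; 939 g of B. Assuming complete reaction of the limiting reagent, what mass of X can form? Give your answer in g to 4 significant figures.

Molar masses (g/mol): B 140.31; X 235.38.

n(Q) = 3.960 mol
n(B) = 939.0 / 140.31 = 6.692 mol
n/ν → Q: 3.960, B: 3.346; B is limiting.
n(X) = (1/2) × 6.692 = 3.346 mol
mass = 3.346 × 235.38 = 787.6 g

787.6 g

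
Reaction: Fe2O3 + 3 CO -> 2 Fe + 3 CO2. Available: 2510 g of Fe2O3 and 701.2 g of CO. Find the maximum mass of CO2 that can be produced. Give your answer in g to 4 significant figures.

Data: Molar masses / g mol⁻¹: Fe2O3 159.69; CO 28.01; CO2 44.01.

n(Fe2O3) = 2510 / 159.69 = 15.72 mol
n(CO) = 701.2 / 28.01 = 25.03 mol
n/ν for Fe2O3 = 15.72/1 = 15.72
n/ν for CO = 25.03/3 = 8.343
Smallest n/ν is CO → limiting reagent.
n(CO2) = (3/3) × 25.03 = 25.03 mol
mass = 25.03 × 44.01 = 1102 g

1102 g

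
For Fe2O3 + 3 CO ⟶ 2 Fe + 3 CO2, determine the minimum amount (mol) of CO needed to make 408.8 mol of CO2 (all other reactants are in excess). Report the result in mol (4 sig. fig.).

n(CO2) = 408.8 mol
n(CO) = (3/3) × 408.8 = 408.8 mol

408.8 mol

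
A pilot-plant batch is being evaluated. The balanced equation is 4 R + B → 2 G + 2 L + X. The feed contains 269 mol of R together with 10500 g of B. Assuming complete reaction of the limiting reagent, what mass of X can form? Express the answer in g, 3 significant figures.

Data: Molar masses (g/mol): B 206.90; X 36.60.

1860 g

n(R) = 269.0 mol
n(B) = 10500 / 206.90 = 50.75 mol
n/ν for R = 269.0/4 = 67.25
n/ν for B = 50.75/1 = 50.75
Smallest n/ν is B → limiting reagent.
n(X) = (1/1) × 50.75 = 50.75 mol
mass = 50.75 × 36.60 = 1857 g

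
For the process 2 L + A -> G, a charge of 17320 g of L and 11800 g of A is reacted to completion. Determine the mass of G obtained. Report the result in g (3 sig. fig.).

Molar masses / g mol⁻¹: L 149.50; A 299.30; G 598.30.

23600 g

n(L) = 17320 / 149.50 = 115.9 mol
n(A) = 11800 / 299.30 = 39.43 mol
n/ν → L: 57.95, A: 39.43; A is limiting.
n(G) = (1/1) × 39.43 = 39.43 mol
mass = 39.43 × 598.30 = 23590 g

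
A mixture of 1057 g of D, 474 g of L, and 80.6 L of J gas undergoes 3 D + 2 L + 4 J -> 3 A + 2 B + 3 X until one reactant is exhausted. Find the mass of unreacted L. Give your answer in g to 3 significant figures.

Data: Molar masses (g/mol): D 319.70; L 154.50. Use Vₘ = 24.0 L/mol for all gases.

n(D) = 1057 / 319.70 = 3.306 mol
n(L) = 474.0 / 154.50 = 3.068 mol
n(J) = 80.60 / 24.0 = 3.358 mol
n/ν → D: 1.102, L: 1.534, J: 0.8395; J is limiting.
L consumed = (2/4) × 3.358 = 1.679 mol
L remaining = 3.068 − 1.679 = 1.389 mol
mass = 1.389 × 154.50 = 214.6 g

215 g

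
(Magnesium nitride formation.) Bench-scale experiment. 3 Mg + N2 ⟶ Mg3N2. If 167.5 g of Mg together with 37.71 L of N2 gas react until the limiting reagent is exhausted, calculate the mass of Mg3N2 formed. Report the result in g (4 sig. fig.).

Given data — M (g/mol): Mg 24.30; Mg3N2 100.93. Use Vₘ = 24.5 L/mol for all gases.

n(Mg) = 167.5 / 24.30 = 6.893 mol
n(N2) = 37.71 / 24.5 = 1.539 mol
n/ν for Mg = 6.893/3 = 2.298
n/ν for N2 = 1.539/1 = 1.539
Smallest n/ν is N2 → limiting reagent.
n(Mg3N2) = (1/1) × 1.539 = 1.539 mol
mass = 1.539 × 100.93 = 155.3 g

155.3 g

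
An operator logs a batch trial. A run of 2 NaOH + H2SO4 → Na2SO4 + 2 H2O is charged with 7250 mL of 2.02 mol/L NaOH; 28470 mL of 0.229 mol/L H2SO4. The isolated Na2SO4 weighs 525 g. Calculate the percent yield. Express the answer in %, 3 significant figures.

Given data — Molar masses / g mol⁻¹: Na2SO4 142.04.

56.7 %

n(NaOH) = 2.02 × 7250/1000 = 14.65 mol
n(H2SO4) = 0.229 × 28470/1000 = 6.520 mol
n/ν → NaOH: 7.325, H2SO4: 6.520; H2SO4 is limiting.
theoretical n(Na2SO4) = (1/1) × 6.520 = 6.520 mol → 926.1 g
% yield = 525 / 926.1 × 100 = 56.69 %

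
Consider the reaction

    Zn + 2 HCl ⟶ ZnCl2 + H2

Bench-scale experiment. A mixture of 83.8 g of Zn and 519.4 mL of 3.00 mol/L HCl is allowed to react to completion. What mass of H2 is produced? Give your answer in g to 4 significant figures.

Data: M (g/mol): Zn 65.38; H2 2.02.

n(Zn) = 83.80 / 65.38 = 1.282 mol
n(HCl) = 3.00 × 519.4/1000 = 1.558 mol
n/ν → Zn: 1.282, HCl: 0.7790; HCl is limiting.
n(H2) = (1/2) × 1.558 = 0.7790 mol
mass = 0.7790 × 2.02 = 1.574 g

1.574 g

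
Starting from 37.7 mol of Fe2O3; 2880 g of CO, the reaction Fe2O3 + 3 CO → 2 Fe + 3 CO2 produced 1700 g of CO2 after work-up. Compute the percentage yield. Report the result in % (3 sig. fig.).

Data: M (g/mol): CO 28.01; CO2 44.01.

37.6 %

n(Fe2O3) = 37.70 mol
n(CO) = 2880 / 28.01 = 102.8 mol
n/ν → Fe2O3: 37.70, CO: 34.27; CO is limiting.
theoretical n(CO2) = (3/3) × 102.8 = 102.8 mol → 4524 g
% yield = 1700 / 4524 × 100 = 37.58 %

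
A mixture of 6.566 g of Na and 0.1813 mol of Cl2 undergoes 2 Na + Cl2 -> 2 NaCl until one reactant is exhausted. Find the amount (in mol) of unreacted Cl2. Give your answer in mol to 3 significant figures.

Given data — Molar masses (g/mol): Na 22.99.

n(Na) = 6.566 / 22.99 = 0.2856 mol
n(Cl2) = 0.1813 mol
n/ν → Na: 0.1428, Cl2: 0.1813; Na is limiting.
Cl2 consumed = (1/2) × 0.2856 = 0.1428 mol
Cl2 remaining = 0.1813 − 0.1428 = 0.03850 mol

0.0385 mol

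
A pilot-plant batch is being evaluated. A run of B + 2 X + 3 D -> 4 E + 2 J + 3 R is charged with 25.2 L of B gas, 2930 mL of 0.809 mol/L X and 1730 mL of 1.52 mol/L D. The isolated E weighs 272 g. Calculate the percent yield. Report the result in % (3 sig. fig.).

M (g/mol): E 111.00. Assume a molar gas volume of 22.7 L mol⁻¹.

69.9 %

n(B) = 25.20 / 22.7 = 1.110 mol
n(X) = 0.809 × 2930/1000 = 2.370 mol
n(D) = 1.52 × 1730/1000 = 2.630 mol
n/ν for B = 1.110/1 = 1.110
n/ν for X = 2.370/2 = 1.185
n/ν for D = 2.630/3 = 0.8767
Smallest n/ν is D → limiting reagent.
theoretical n(E) = (4/3) × 2.630 = 3.507 mol → 389.3 g
% yield = 272 / 389.3 × 100 = 69.87 %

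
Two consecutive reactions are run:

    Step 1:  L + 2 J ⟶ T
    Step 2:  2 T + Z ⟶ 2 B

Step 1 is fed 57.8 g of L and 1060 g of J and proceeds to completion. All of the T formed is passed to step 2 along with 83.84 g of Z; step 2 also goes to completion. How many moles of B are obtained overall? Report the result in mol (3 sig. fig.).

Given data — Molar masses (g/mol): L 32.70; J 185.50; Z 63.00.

Step 1:
n(L) = 57.80 / 32.70 = 1.768 mol
n(J) = 1060 / 185.50 = 5.714 mol
n/ν for L = 1.768/1 = 1.768
n/ν for J = 5.714/2 = 2.857
Smallest n/ν is L → limiting reagent.
n(T) produced = (1/1) × 1.768 = 1.768 mol
Step 2:
n(T) available = 1.768 mol
n(Z) = 83.84 / 63.00 = 1.331 mol
n/ν for T = 1.768/2 = 0.8840
n/ν for Z = 1.331/1 = 1.331
Smallest n/ν is T → limiting reagent.
n(B) = (2/2) × 1.768 = 1.768 mol

1.77 mol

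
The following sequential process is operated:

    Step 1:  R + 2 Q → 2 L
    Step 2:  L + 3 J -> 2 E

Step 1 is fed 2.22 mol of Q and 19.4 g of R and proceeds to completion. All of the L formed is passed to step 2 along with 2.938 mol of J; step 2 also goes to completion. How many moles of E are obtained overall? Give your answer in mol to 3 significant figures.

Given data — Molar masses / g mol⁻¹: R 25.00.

1.96 mol

Step 1:
n(Q) = 2.220 mol
n(R) = 19.40 / 25.00 = 0.7760 mol
n/ν for Q = 2.220/2 = 1.110
n/ν for R = 0.7760/1 = 0.7760
Smallest n/ν is R → limiting reagent.
n(L) produced = (2/1) × 0.7760 = 1.552 mol
Step 2:
n(L) available = 1.552 mol
n(J) = 2.938 mol
n/ν for L = 1.552/1 = 1.552
n/ν for J = 2.938/3 = 0.9793
Smallest n/ν is J → limiting reagent.
n(E) = (2/3) × 2.938 = 1.959 mol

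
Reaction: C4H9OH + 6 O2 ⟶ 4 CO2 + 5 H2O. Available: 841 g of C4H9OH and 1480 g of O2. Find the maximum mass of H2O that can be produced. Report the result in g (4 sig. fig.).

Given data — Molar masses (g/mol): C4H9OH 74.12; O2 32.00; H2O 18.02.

694.5 g

n(C4H9OH) = 841.0 / 74.12 = 11.35 mol
n(O2) = 1480 / 32.00 = 46.25 mol
n/ν for C4H9OH = 11.35/1 = 11.35
n/ν for O2 = 46.25/6 = 7.708
Smallest n/ν is O2 → limiting reagent.
n(H2O) = (5/6) × 46.25 = 38.54 mol
mass = 38.54 × 18.02 = 694.5 g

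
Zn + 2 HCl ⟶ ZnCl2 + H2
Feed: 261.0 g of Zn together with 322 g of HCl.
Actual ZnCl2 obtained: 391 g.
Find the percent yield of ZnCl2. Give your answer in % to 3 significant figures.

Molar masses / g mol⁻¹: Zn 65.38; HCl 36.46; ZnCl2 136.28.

n(Zn) = 261.0 / 65.38 = 3.992 mol
n(HCl) = 322.0 / 36.46 = 8.832 mol
n/ν for Zn = 3.992/1 = 3.992
n/ν for HCl = 8.832/2 = 4.416
Smallest n/ν is Zn → limiting reagent.
theoretical n(ZnCl2) = (1/1) × 3.992 = 3.992 mol → 544.0 g
% yield = 391 / 544.0 × 100 = 71.88 %

71.9 %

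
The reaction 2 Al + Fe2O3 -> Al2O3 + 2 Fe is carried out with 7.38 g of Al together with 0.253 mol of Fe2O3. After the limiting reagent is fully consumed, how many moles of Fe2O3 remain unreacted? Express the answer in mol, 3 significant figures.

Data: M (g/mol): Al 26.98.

0.116 mol

n(Al) = 7.380 / 26.98 = 0.2735 mol
n(Fe2O3) = 0.2530 mol
n/ν for Al = 0.2735/2 = 0.1368
n/ν for Fe2O3 = 0.2530/1 = 0.2530
Smallest n/ν is Al → limiting reagent.
Fe2O3 consumed = (1/2) × 0.2735 = 0.1368 mol
Fe2O3 remaining = 0.2530 − 0.1368 = 0.1162 mol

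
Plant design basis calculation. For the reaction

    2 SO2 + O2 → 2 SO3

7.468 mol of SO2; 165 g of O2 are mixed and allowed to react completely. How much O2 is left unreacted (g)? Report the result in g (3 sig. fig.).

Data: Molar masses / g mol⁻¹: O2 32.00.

n(SO2) = 7.468 mol
n(O2) = 165.0 / 32.00 = 5.156 mol
n/ν for SO2 = 7.468/2 = 3.734
n/ν for O2 = 5.156/1 = 5.156
Smallest n/ν is SO2 → limiting reagent.
O2 consumed = (1/2) × 7.468 = 3.734 mol
O2 remaining = 5.156 − 3.734 = 1.422 mol
mass = 1.422 × 32.00 = 45.50 g

45.5 g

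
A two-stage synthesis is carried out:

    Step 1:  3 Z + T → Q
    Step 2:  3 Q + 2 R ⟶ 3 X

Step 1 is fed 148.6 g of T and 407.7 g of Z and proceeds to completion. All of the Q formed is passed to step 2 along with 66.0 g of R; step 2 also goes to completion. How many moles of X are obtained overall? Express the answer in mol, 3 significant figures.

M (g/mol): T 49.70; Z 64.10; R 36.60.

2.12 mol

Step 1:
n(T) = 148.6 / 49.70 = 2.990 mol
n(Z) = 407.7 / 64.10 = 6.360 mol
n/ν for T = 2.990/1 = 2.990
n/ν for Z = 6.360/3 = 2.120
Smallest n/ν is Z → limiting reagent.
n(Q) produced = (1/3) × 6.360 = 2.120 mol
Step 2:
n(Q) available = 2.120 mol
n(R) = 66.00 / 36.60 = 1.803 mol
n/ν for Q = 2.120/3 = 0.7067
n/ν for R = 1.803/2 = 0.9015
Smallest n/ν is Q → limiting reagent.
n(X) = (3/3) × 2.120 = 2.120 mol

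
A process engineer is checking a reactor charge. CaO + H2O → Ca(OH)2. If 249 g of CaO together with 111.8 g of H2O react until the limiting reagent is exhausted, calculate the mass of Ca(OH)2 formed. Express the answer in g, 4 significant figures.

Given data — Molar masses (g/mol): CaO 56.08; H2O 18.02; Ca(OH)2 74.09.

329.0 g

n(CaO) = 249.0 / 56.08 = 4.440 mol
n(H2O) = 111.8 / 18.02 = 6.204 mol
n/ν → CaO: 4.440, H2O: 6.204; CaO is limiting.
n(Ca(OH)2) = (1/1) × 4.440 = 4.440 mol
mass = 4.440 × 74.09 = 329.0 g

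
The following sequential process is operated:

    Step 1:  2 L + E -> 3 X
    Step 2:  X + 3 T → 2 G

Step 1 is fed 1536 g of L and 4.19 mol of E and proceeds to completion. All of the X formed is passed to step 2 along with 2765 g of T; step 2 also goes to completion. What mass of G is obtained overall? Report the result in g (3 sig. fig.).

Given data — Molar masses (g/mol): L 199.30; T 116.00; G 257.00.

4080 g

Step 1:
n(L) = 1536 / 199.30 = 7.707 mol
n(E) = 4.190 mol
n/ν for L = 7.707/2 = 3.854
n/ν for E = 4.190/1 = 4.190
Smallest n/ν is L → limiting reagent.
n(X) produced = (3/2) × 7.707 = 11.56 mol
Step 2:
n(X) available = 11.56 mol
n(T) = 2765 / 116.00 = 23.84 mol
n/ν for X = 11.56/1 = 11.56
n/ν for T = 23.84/3 = 7.947
Smallest n/ν is T → limiting reagent.
n(G) = (2/3) × 23.84 = 15.89 mol
mass = 15.89 × 257.00 = 4084 g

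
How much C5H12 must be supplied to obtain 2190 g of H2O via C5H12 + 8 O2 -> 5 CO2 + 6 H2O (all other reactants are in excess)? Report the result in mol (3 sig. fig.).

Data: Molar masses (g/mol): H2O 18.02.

20.3 mol

n(H2O) = 2190 / 18.02 = 121.5 mol
n(C5H12) = (1/6) × 121.5 = 20.25 mol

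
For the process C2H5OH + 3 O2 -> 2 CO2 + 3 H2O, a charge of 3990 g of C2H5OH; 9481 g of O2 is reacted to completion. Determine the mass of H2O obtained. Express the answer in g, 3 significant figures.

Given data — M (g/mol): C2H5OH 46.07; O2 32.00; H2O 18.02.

n(C2H5OH) = 3990 / 46.07 = 86.61 mol
n(O2) = 9481 / 32.00 = 296.3 mol
n/ν → C2H5OH: 86.61, O2: 98.77; C2H5OH is limiting.
n(H2O) = (3/1) × 86.61 = 259.8 mol
mass = 259.8 × 18.02 = 4682 g

4680 g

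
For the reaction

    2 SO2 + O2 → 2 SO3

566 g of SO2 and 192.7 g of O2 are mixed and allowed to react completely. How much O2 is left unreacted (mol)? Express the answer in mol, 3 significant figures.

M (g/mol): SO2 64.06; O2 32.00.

1.60 mol

n(SO2) = 566.0 / 64.06 = 8.835 mol
n(O2) = 192.7 / 32.00 = 6.022 mol
n/ν for SO2 = 8.835/2 = 4.418
n/ν for O2 = 6.022/1 = 6.022
Smallest n/ν is SO2 → limiting reagent.
O2 consumed = (1/2) × 8.835 = 4.418 mol
O2 remaining = 6.022 − 4.418 = 1.604 mol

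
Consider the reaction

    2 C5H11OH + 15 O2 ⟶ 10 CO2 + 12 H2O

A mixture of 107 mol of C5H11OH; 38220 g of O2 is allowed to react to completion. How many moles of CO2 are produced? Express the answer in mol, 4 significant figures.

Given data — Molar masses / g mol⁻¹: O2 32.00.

n(C5H11OH) = 107.0 mol
n(O2) = 38220 / 32.00 = 1194 mol
n/ν for C5H11OH = 107.0/2 = 53.50
n/ν for O2 = 1194/15 = 79.60
Smallest n/ν is C5H11OH → limiting reagent.
n(CO2) = (10/2) × 107.0 = 535.0 mol

535.0 mol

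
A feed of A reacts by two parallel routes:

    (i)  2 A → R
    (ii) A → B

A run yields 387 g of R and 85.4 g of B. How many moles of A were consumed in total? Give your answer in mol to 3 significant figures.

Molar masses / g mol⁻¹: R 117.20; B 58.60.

8.06 mol

n(R) = 387 / 117.20 = 3.302 mol
n(B) = 85.4 / 58.60 = 1.457 mol
n(A) via (i) = (2/1)×3.302 = 6.604 mol
n(A) via (ii) = (1/1)×1.457 = 1.457 mol
total n(A) = 6.604 + 1.457 = 8.061 mol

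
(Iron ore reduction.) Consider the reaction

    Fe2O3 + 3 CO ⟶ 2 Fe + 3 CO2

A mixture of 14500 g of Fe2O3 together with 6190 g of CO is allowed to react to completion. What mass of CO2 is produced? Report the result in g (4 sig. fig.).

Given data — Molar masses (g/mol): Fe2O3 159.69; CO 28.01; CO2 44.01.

9726 g

n(Fe2O3) = 14500 / 159.69 = 90.80 mol
n(CO) = 6190 / 28.01 = 221.0 mol
n/ν for Fe2O3 = 90.80/1 = 90.80
n/ν for CO = 221.0/3 = 73.67
Smallest n/ν is CO → limiting reagent.
n(CO2) = (3/3) × 221.0 = 221.0 mol
mass = 221.0 × 44.01 = 9726 g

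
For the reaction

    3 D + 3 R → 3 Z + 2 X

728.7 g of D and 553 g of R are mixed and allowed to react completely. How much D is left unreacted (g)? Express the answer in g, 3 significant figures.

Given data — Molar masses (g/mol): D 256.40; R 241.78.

n(D) = 728.7 / 256.40 = 2.842 mol
n(R) = 553.0 / 241.78 = 2.287 mol
n/ν for D = 2.842/3 = 0.9473
n/ν for R = 2.287/3 = 0.7623
Smallest n/ν is R → limiting reagent.
D consumed = (3/3) × 2.287 = 2.287 mol
D remaining = 2.842 − 2.287 = 0.5550 mol
mass = 0.5550 × 256.40 = 142.3 g

142 g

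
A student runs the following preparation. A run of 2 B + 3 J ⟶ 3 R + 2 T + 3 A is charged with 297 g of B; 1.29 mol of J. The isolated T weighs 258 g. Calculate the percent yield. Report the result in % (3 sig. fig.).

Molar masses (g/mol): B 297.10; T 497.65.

n(B) = 297.0 / 297.10 = 0.9997 mol
n(J) = 1.290 mol
n/ν for B = 0.9997/2 = 0.4999
n/ν for J = 1.290/3 = 0.4300
Smallest n/ν is J → limiting reagent.
theoretical n(T) = (2/3) × 1.290 = 0.8600 mol → 428.0 g
% yield = 258 / 428.0 × 100 = 60.28 %

60.3 %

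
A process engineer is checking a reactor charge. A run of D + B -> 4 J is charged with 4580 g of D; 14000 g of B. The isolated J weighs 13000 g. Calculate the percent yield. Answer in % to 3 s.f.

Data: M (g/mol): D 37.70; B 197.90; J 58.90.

78.0 %

n(D) = 4580 / 37.70 = 121.5 mol
n(B) = 14000 / 197.90 = 70.74 mol
n/ν → D: 121.5, B: 70.74; B is limiting.
theoretical n(J) = (4/1) × 70.74 = 283.0 mol → 16670 g
% yield = 13000 / 16670 × 100 = 77.98 %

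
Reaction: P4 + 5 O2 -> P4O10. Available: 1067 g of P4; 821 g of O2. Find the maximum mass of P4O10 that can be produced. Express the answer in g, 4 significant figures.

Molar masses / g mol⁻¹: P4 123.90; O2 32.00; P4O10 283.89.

1457 g

n(P4) = 1067 / 123.90 = 8.612 mol
n(O2) = 821.0 / 32.00 = 25.66 mol
n/ν → P4: 8.612, O2: 5.132; O2 is limiting.
n(P4O10) = (1/5) × 25.66 = 5.132 mol
mass = 5.132 × 283.89 = 1457 g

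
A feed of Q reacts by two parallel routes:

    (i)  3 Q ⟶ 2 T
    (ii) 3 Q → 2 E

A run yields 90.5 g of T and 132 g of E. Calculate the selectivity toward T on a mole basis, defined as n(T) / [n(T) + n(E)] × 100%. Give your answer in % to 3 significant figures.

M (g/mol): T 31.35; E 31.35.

40.7 %

n(T) = 90.5 / 31.35 = 2.887 mol
n(E) = 132 / 31.35 = 4.211 mol
selectivity = 2.887/(2.887+4.211) × 100 = 40.67 %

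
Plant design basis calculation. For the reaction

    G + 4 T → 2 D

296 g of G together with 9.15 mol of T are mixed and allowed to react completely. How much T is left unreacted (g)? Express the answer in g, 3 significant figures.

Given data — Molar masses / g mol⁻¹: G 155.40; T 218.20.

334 g

n(G) = 296.0 / 155.40 = 1.905 mol
n(T) = 9.150 mol
n/ν for G = 1.905/1 = 1.905
n/ν for T = 9.150/4 = 2.288
Smallest n/ν is G → limiting reagent.
T consumed = (4/1) × 1.905 = 7.620 mol
T remaining = 9.150 − 7.620 = 1.530 mol
mass = 1.530 × 218.20 = 333.8 g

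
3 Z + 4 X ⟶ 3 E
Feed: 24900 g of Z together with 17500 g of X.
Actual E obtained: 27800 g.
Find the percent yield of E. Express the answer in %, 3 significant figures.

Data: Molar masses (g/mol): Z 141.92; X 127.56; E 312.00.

n(Z) = 24900 / 141.92 = 175.5 mol
n(X) = 17500 / 127.56 = 137.2 mol
n/ν for Z = 175.5/3 = 58.50
n/ν for X = 137.2/4 = 34.30
Smallest n/ν is X → limiting reagent.
theoretical n(E) = (3/4) × 137.2 = 102.9 mol → 32100 g
% yield = 27800 / 32100 × 100 = 86.60 %

86.6 %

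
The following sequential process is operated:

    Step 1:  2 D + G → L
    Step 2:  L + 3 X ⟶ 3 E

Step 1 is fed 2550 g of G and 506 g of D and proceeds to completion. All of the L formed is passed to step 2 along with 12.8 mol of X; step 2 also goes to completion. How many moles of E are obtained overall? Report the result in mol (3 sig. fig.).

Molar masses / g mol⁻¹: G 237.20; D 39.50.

Step 1:
n(G) = 2550 / 237.20 = 10.75 mol
n(D) = 506.0 / 39.50 = 12.81 mol
n/ν for G = 10.75/1 = 10.75
n/ν for D = 12.81/2 = 6.405
Smallest n/ν is D → limiting reagent.
n(L) produced = (1/2) × 12.81 = 6.405 mol
Step 2:
n(L) available = 6.405 mol
n(X) = 12.80 mol
n/ν for L = 6.405/1 = 6.405
n/ν for X = 12.80/3 = 4.267
Smallest n/ν is X → limiting reagent.
n(E) = (3/3) × 12.80 = 12.80 mol

12.8 mol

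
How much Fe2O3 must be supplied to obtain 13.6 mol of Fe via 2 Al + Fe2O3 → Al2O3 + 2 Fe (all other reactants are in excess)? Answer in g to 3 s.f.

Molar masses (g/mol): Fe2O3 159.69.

1090 g

n(Fe) = 13.60 mol
n(Fe2O3) = (1/2) × 13.60 = 6.800 mol
mass = 6.800 × 159.69 = 1086 g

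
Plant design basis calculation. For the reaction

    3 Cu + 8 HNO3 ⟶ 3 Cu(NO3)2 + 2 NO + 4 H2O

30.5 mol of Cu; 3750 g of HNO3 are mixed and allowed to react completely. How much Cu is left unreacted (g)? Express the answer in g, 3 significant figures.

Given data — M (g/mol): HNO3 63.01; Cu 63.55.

n(Cu) = 30.50 mol
n(HNO3) = 3750 / 63.01 = 59.51 mol
n/ν for Cu = 30.50/3 = 10.17
n/ν for HNO3 = 59.51/8 = 7.439
Smallest n/ν is HNO3 → limiting reagent.
Cu consumed = (3/8) × 59.51 = 22.32 mol
Cu remaining = 30.50 − 22.32 = 8.180 mol
mass = 8.180 × 63.55 = 519.8 g

520 g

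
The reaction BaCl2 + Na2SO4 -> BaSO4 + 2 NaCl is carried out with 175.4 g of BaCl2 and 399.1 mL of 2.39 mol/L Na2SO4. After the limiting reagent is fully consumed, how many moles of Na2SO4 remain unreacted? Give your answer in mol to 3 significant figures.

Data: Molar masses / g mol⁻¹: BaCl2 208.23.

n(BaCl2) = 175.4 / 208.23 = 0.8423 mol
n(Na2SO4) = 2.39 × 399.1/1000 = 0.9538 mol
n/ν → BaCl2: 0.8423, Na2SO4: 0.9538; BaCl2 is limiting.
Na2SO4 consumed = (1/1) × 0.8423 = 0.8423 mol
Na2SO4 remaining = 0.9538 − 0.8423 = 0.1115 mol

0.112 mol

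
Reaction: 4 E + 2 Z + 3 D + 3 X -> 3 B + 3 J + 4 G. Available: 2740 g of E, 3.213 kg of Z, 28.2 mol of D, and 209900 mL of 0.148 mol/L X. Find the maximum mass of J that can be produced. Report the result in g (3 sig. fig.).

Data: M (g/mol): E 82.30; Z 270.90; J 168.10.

n(E) = 2740 / 82.30 = 33.29 mol
n(Z) = 3.213×1000 / 270.90 = 11.86 mol
n(D) = 28.20 mol
n(X) = 0.148 × 209900/1000 = 31.07 mol
n/ν → E: 8.323, Z: 5.930, D: 9.400, X: 10.36; Z is limiting.
n(J) = (3/2) × 11.86 = 17.79 mol
mass = 17.79 × 168.10 = 2990 g

2990 g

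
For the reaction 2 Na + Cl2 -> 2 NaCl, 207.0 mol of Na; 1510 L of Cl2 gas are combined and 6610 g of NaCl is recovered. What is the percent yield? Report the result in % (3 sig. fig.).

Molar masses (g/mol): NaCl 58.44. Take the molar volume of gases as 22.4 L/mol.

n(Na) = 207.0 mol
n(Cl2) = 1510 / 22.4 = 67.41 mol
n/ν for Na = 207.0/2 = 103.5
n/ν for Cl2 = 67.41/1 = 67.41
Smallest n/ν is Cl2 → limiting reagent.
theoretical n(NaCl) = (2/1) × 67.41 = 134.8 mol → 7878 g
% yield = 6610 / 7878 × 100 = 83.90 %

83.9 %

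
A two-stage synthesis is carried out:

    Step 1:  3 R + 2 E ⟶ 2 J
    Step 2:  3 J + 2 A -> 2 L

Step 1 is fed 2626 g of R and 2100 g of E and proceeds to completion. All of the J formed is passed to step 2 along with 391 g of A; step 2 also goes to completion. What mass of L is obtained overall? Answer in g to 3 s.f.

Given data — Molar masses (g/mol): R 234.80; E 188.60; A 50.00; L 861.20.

4280 g

Step 1:
n(R) = 2626 / 234.80 = 11.18 mol
n(E) = 2100 / 188.60 = 11.13 mol
n/ν → R: 3.727, E: 5.565; R is limiting.
n(J) produced = (2/3) × 11.18 = 7.453 mol
Step 2:
n(J) available = 7.453 mol
n(A) = 391.0 / 50.00 = 7.820 mol
n/ν → J: 2.484, A: 3.910; J is limiting.
n(L) = (2/3) × 7.453 = 4.969 mol
mass = 4.969 × 861.20 = 4279 g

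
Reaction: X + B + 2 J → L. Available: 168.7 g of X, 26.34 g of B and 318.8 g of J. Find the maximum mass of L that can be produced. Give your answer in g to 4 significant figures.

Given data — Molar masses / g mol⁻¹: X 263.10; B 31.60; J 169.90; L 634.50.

n(X) = 168.7 / 263.10 = 0.6412 mol
n(B) = 26.34 / 31.60 = 0.8335 mol
n(J) = 318.8 / 169.90 = 1.876 mol
n/ν → X: 0.6412, B: 0.8335, J: 0.9380; X is limiting.
n(L) = (1/1) × 0.6412 = 0.6412 mol
mass = 0.6412 × 634.50 = 406.8 g

406.8 g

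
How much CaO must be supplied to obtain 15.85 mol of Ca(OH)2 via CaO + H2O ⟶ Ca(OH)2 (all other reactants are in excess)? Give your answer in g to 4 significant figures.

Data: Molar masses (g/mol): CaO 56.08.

n(Ca(OH)2) = 15.85 mol
n(CaO) = (1/1) × 15.85 = 15.85 mol
mass = 15.85 × 56.08 = 888.9 g

888.9 g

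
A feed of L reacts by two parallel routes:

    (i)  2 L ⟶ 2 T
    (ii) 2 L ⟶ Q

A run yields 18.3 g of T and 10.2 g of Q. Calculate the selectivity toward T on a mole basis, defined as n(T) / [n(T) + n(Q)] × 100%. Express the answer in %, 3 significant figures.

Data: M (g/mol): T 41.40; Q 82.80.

n(T) = 18.3 / 41.40 = 0.4420 mol
n(Q) = 10.2 / 82.80 = 0.1232 mol
selectivity = 0.4420/(0.4420+0.1232) × 100 = 78.20 %

78.2 %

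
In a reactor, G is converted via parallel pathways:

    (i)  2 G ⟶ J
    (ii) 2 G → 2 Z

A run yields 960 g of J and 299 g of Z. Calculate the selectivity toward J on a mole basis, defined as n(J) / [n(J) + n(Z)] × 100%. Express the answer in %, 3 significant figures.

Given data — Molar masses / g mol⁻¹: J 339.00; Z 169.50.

61.6 %

n(J) = 960 / 339.00 = 2.832 mol
n(Z) = 299 / 169.50 = 1.764 mol
selectivity = 2.832/(2.832+1.764) × 100 = 61.62 %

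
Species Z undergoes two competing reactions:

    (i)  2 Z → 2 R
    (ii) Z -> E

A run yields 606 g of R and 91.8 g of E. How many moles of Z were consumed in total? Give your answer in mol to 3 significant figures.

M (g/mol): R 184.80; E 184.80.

n(R) = 606 / 184.80 = 3.279 mol
n(E) = 91.8 / 184.80 = 0.4968 mol
n(Z) via (i) = (2/2)×3.279 = 3.279 mol
n(Z) via (ii) = (1/1)×0.4968 = 0.4968 mol
total n(Z) = 3.279 + 0.4968 = 3.776 mol

3.78 mol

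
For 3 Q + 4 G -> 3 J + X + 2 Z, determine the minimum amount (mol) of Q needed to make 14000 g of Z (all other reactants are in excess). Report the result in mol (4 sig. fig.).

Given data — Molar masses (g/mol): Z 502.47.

41.79 mol

n(Z) = 14000 / 502.47 = 27.86 mol
n(Q) = (3/2) × 27.86 = 41.79 mol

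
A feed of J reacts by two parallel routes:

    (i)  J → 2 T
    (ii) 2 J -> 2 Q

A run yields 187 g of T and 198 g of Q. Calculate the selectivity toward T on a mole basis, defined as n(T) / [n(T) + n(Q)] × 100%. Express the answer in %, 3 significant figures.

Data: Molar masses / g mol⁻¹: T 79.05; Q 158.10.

65.4 %

n(T) = 187 / 79.05 = 2.366 mol
n(Q) = 198 / 158.10 = 1.252 mol
selectivity = 2.366/(2.366+1.252) × 100 = 65.40 %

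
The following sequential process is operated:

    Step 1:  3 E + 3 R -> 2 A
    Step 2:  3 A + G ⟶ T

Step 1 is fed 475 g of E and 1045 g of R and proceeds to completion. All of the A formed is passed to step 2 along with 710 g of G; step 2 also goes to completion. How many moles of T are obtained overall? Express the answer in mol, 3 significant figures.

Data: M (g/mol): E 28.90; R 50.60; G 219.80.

3.23 mol

Step 1:
n(E) = 475.0 / 28.90 = 16.44 mol
n(R) = 1045 / 50.60 = 20.65 mol
n/ν for E = 16.44/3 = 5.480
n/ν for R = 20.65/3 = 6.883
Smallest n/ν is E → limiting reagent.
n(A) produced = (2/3) × 16.44 = 10.96 mol
Step 2:
n(A) available = 10.96 mol
n(G) = 710.0 / 219.80 = 3.230 mol
n/ν for A = 10.96/3 = 3.653
n/ν for G = 3.230/1 = 3.230
Smallest n/ν is G → limiting reagent.
n(T) = (1/1) × 3.230 = 3.230 mol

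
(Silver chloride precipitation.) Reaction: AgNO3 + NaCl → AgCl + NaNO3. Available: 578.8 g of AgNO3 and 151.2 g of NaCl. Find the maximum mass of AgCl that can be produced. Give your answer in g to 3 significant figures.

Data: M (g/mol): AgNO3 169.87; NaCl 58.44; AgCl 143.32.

371 g

n(AgNO3) = 578.8 / 169.87 = 3.407 mol
n(NaCl) = 151.2 / 58.44 = 2.587 mol
n/ν for AgNO3 = 3.407/1 = 3.407
n/ν for NaCl = 2.587/1 = 2.587
Smallest n/ν is NaCl → limiting reagent.
n(AgCl) = (1/1) × 2.587 = 2.587 mol
mass = 2.587 × 143.32 = 370.8 g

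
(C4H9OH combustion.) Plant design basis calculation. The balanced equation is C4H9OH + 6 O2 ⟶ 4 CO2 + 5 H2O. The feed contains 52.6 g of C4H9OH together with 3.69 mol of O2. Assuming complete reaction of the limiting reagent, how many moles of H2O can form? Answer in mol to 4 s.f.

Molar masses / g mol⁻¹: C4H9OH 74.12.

n(C4H9OH) = 52.60 / 74.12 = 0.7097 mol
n(O2) = 3.690 mol
n/ν for C4H9OH = 0.7097/1 = 0.7097
n/ν for O2 = 3.690/6 = 0.6150
Smallest n/ν is O2 → limiting reagent.
n(H2O) = (5/6) × 3.690 = 3.075 mol

3.075 mol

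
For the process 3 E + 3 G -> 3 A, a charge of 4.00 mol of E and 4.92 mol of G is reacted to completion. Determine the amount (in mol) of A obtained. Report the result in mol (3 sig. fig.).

4.00 mol

n(E) = 4.000 mol
n(G) = 4.920 mol
n/ν for E = 4.000/3 = 1.333
n/ν for G = 4.920/3 = 1.640
Smallest n/ν is E → limiting reagent.
n(A) = (3/3) × 4.000 = 4.000 mol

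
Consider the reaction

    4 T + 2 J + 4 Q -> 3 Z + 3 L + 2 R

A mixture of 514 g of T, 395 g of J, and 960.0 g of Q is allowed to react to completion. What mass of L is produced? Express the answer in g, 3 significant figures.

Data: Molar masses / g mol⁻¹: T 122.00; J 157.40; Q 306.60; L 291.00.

683 g

n(T) = 514.0 / 122.00 = 4.213 mol
n(J) = 395.0 / 157.40 = 2.510 mol
n(Q) = 960.0 / 306.60 = 3.131 mol
n/ν for T = 4.213/4 = 1.053
n/ν for J = 2.510/2 = 1.255
n/ν for Q = 3.131/4 = 0.7828
Smallest n/ν is Q → limiting reagent.
n(L) = (3/4) × 3.131 = 2.348 mol
mass = 2.348 × 291.00 = 683.3 g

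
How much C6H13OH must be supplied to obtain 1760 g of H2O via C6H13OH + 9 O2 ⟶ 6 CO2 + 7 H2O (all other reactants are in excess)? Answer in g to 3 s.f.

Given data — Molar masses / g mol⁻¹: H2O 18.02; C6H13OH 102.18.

n(H2O) = 1760 / 18.02 = 97.67 mol
n(C6H13OH) = (1/7) × 97.67 = 13.95 mol
mass = 13.95 × 102.18 = 1425 g

1430 g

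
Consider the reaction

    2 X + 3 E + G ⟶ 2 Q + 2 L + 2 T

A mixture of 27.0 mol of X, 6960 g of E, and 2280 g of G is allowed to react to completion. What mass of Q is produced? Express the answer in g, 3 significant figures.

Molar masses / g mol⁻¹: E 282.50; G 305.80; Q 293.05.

n(X) = 27.00 mol
n(E) = 6960 / 282.50 = 24.64 mol
n(G) = 2280 / 305.80 = 7.456 mol
n/ν → X: 13.50, E: 8.213, G: 7.456; G is limiting.
n(Q) = (2/1) × 7.456 = 14.91 mol
mass = 14.91 × 293.05 = 4369 g

4370 g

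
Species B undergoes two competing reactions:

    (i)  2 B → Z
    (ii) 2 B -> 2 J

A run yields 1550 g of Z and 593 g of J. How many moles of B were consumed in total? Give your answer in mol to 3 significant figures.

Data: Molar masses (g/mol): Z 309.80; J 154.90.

n(Z) = 1550 / 309.80 = 5.003 mol
n(J) = 593 / 154.90 = 3.828 mol
n(B) via (i) = (2/1)×5.003 = 10.01 mol
n(B) via (ii) = (2/2)×3.828 = 3.828 mol
total n(B) = 10.01 + 3.828 = 13.84 mol

13.8 mol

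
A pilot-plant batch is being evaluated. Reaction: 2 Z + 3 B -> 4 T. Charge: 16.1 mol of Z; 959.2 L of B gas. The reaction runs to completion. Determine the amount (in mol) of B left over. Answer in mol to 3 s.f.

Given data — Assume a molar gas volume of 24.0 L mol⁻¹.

15.8 mol

n(Z) = 16.10 mol
n(B) = 959.2 / 24.0 = 39.97 mol
n/ν for Z = 16.10/2 = 8.050
n/ν for B = 39.97/3 = 13.32
Smallest n/ν is Z → limiting reagent.
B consumed = (3/2) × 16.10 = 24.15 mol
B remaining = 39.97 − 24.15 = 15.82 mol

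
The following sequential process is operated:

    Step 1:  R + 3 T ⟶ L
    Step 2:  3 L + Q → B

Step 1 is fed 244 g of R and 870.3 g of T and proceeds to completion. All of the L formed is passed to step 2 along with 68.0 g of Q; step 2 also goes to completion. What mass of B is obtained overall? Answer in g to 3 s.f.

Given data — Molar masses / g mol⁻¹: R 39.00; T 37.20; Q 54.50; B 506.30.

632 g

Step 1:
n(R) = 244.0 / 39.00 = 6.256 mol
n(T) = 870.3 / 37.20 = 23.40 mol
n/ν → R: 6.256, T: 7.800; R is limiting.
n(L) produced = (1/1) × 6.256 = 6.256 mol
Step 2:
n(L) available = 6.256 mol
n(Q) = 68.00 / 54.50 = 1.248 mol
n/ν → L: 2.085, Q: 1.248; Q is limiting.
n(B) = (1/1) × 1.248 = 1.248 mol
mass = 1.248 × 506.30 = 631.9 g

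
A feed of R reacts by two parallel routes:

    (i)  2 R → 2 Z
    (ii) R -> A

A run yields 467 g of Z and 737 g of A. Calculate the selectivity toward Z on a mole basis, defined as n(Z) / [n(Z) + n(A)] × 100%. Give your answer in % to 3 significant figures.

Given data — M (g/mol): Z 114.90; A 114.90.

n(Z) = 467 / 114.90 = 4.064 mol
n(A) = 737 / 114.90 = 6.414 mol
selectivity = 4.064/(4.064+6.414) × 100 = 38.79 %

38.8 %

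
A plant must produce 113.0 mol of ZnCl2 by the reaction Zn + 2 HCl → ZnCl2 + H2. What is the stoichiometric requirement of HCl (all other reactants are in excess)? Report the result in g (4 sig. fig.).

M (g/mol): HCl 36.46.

8240 g

n(ZnCl2) = 113.0 mol
n(HCl) = (2/1) × 113.0 = 226.0 mol
mass = 226.0 × 36.46 = 8240 g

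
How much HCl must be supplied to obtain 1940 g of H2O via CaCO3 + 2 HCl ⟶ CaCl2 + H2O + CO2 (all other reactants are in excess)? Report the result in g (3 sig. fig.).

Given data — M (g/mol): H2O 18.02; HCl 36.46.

n(H2O) = 1940 / 18.02 = 107.7 mol
n(HCl) = (2/1) × 107.7 = 215.4 mol
mass = 215.4 × 36.46 = 7853 g

7850 g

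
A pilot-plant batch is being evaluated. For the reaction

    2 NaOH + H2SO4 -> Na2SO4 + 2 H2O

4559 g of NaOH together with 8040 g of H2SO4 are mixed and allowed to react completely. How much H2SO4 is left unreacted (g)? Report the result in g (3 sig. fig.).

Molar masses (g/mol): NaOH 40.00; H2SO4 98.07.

2450 g

n(NaOH) = 4559 / 40.00 = 114.0 mol
n(H2SO4) = 8040 / 98.07 = 81.98 mol
n/ν for NaOH = 114.0/2 = 57.00
n/ν for H2SO4 = 81.98/1 = 81.98
Smallest n/ν is NaOH → limiting reagent.
H2SO4 consumed = (1/2) × 114.0 = 57.00 mol
H2SO4 remaining = 81.98 − 57.00 = 24.98 mol
mass = 24.98 × 98.07 = 2450 g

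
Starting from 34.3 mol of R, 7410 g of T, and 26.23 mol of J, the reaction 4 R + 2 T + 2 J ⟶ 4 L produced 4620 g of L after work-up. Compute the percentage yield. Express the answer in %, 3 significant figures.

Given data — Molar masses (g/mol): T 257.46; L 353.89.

38.1 %

n(R) = 34.30 mol
n(T) = 7410 / 257.46 = 28.78 mol
n(J) = 26.23 mol
n/ν for R = 34.30/4 = 8.575
n/ν for T = 28.78/2 = 14.39
n/ν for J = 26.23/2 = 13.12
Smallest n/ν is R → limiting reagent.
theoretical n(L) = (4/4) × 34.30 = 34.30 mol → 12140 g
% yield = 4620 / 12140 × 100 = 38.06 %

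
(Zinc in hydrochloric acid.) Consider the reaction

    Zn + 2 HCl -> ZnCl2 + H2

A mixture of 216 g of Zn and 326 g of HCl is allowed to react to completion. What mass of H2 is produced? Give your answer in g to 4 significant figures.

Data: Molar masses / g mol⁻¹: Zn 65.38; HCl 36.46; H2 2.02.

n(Zn) = 216.0 / 65.38 = 3.304 mol
n(HCl) = 326.0 / 36.46 = 8.941 mol
n/ν for Zn = 3.304/1 = 3.304
n/ν for HCl = 8.941/2 = 4.471
Smallest n/ν is Zn → limiting reagent.
n(H2) = (1/1) × 3.304 = 3.304 mol
mass = 3.304 × 2.02 = 6.674 g

6.674 g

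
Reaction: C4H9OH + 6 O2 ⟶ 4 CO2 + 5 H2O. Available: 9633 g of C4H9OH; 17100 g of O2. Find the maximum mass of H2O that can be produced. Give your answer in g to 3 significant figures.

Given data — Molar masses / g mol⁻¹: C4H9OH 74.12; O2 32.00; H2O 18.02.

8020 g

n(C4H9OH) = 9633 / 74.12 = 130.0 mol
n(O2) = 17100 / 32.00 = 534.4 mol
n/ν for C4H9OH = 130.0/1 = 130.0
n/ν for O2 = 534.4/6 = 89.07
Smallest n/ν is O2 → limiting reagent.
n(H2O) = (5/6) × 534.4 = 445.3 mol
mass = 445.3 × 18.02 = 8024 g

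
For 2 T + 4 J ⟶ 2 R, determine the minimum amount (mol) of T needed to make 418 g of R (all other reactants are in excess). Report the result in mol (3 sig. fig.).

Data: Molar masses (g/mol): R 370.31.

1.13 mol

n(R) = 418 / 370.31 = 1.129 mol
n(T) = (2/2) × 1.129 = 1.129 mol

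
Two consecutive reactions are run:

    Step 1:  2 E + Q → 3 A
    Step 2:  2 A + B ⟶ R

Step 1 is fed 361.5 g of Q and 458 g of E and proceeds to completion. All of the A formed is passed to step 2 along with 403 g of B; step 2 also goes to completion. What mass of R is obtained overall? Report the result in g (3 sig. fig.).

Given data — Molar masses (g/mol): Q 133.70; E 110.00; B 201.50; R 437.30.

Step 1:
n(Q) = 361.5 / 133.70 = 2.704 mol
n(E) = 458.0 / 110.00 = 4.164 mol
n/ν → Q: 2.704, E: 2.082; E is limiting.
n(A) produced = (3/2) × 4.164 = 6.246 mol
Step 2:
n(A) available = 6.246 mol
n(B) = 403.0 / 201.50 = 2.000 mol
n/ν → A: 3.123, B: 2.000; B is limiting.
n(R) = (1/1) × 2.000 = 2.000 mol
mass = 2.000 × 437.30 = 874.6 g

875 g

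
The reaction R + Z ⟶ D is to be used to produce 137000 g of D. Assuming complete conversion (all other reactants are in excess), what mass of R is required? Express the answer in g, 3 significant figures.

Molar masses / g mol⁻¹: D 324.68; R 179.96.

n(D) = 137000 / 324.68 = 422.0 mol
n(R) = (1/1) × 422.0 = 422.0 mol
mass = 422.0 × 179.96 = 75940 g

75900 g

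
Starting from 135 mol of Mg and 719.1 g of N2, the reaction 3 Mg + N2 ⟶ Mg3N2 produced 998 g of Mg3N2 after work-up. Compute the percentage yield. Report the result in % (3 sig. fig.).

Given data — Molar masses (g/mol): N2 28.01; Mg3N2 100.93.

n(Mg) = 135.0 mol
n(N2) = 719.1 / 28.01 = 25.67 mol
n/ν for Mg = 135.0/3 = 45.00
n/ν for N2 = 25.67/1 = 25.67
Smallest n/ν is N2 → limiting reagent.
theoretical n(Mg3N2) = (1/1) × 25.67 = 25.67 mol → 2591 g
% yield = 998 / 2591 × 100 = 38.52 %

38.5 %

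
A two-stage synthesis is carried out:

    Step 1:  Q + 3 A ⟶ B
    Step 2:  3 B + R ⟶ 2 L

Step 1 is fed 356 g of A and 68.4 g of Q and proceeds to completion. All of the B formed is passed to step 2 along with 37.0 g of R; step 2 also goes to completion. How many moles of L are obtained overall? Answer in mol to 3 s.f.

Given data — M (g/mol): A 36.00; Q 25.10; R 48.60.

Step 1:
n(A) = 356.0 / 36.00 = 9.889 mol
n(Q) = 68.40 / 25.10 = 2.725 mol
n/ν → A: 3.296, Q: 2.725; Q is limiting.
n(B) produced = (1/1) × 2.725 = 2.725 mol
Step 2:
n(B) available = 2.725 mol
n(R) = 37.00 / 48.60 = 0.7613 mol
n/ν → B: 0.9083, R: 0.7613; R is limiting.
n(L) = (2/1) × 0.7613 = 1.523 mol

1.52 mol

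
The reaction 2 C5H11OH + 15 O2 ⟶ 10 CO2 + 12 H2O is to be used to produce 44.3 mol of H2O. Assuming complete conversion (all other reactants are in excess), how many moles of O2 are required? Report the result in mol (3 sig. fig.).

55.4 mol

n(H2O) = 44.30 mol
n(O2) = (15/12) × 44.30 = 55.38 mol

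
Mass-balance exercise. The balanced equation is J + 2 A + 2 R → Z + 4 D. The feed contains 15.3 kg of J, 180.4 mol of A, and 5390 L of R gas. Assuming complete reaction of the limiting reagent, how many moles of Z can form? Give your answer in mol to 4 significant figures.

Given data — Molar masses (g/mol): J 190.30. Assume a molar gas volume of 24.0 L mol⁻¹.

80.40 mol

n(J) = 15.30×1000 / 190.30 = 80.40 mol
n(A) = 180.4 mol
n(R) = 5390 / 24.0 = 224.6 mol
n/ν for J = 80.40/1 = 80.40
n/ν for A = 180.4/2 = 90.20
n/ν for R = 224.6/2 = 112.3
Smallest n/ν is J → limiting reagent.
n(Z) = (1/1) × 80.40 = 80.40 mol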